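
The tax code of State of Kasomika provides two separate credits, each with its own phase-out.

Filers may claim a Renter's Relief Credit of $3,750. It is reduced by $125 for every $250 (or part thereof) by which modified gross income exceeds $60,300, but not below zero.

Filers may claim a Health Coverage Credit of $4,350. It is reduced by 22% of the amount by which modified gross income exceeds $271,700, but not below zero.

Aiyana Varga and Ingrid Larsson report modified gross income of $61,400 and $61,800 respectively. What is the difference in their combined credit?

Aiyana ($61,400): Renter's Relief Credit: income exceeds $60,300 by $1,100, which is 5 full-or-partial $250 increments; reduction = 5 × $125 = $625, leaving $3,125. Health Coverage Credit: $61,400 is at or below the $271,700 threshold, so the full $4,350 applies. total $3,125 + $4,350 = $7,475
Ingrid ($61,800): Renter's Relief Credit: income exceeds $60,300 by $1,500, which is 6 full-or-partial $250 increments; reduction = 6 × $125 = $750, leaving $3,000. Health Coverage Credit: $61,800 is at or below the $271,700 threshold, so the full $4,350 applies. total $3,000 + $4,350 = $7,350
Difference: |$7,475 − $7,350| = $125.

$125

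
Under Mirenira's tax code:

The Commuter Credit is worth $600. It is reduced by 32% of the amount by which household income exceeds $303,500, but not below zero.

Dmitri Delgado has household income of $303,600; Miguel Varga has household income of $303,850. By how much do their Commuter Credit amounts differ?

$80

Dmitri ($303,600): Commuter Credit: 32% of the $100 excess over $303,500 is $32; credit = $600 − $32 = $568.
Miguel ($303,850): Commuter Credit: 32% of the $350 excess over $303,500 is $112; credit = $600 − $112 = $488.
Difference: |$568 − $488| = $80.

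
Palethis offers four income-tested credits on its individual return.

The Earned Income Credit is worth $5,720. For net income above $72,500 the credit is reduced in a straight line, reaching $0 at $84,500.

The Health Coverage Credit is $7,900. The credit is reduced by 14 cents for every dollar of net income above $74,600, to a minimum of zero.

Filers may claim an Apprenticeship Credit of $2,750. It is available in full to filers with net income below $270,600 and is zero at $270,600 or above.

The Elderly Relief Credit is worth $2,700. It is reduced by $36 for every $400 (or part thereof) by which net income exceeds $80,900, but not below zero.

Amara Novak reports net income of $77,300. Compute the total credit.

Earned Income Credit: $77,300 is $4,800 into a $12,000 phase-out range, leaving 7,200/12,000 of the credit: $5,720 × 7,200/12,000 = $3,432.
Health Coverage Credit: 14% of the $2,700 excess over $74,600 is $378; credit = $7,900 − $378 = $7,522.
Apprenticeship Credit: $77,300 is below the $270,600 cutoff, so the full $2,750 applies.
Elderly Relief Credit: $77,300 is at or below the $80,900 threshold, so the full $2,700 applies.
Total: $3,432 + $7,522 + $2,750 + $2,700 = $16,404.

$16,404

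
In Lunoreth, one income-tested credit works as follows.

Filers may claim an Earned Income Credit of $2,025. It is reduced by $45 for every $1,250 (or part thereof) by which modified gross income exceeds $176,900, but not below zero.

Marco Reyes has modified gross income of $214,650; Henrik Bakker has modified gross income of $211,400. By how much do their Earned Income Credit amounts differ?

Marco ($214,650): Earned Income Credit: income exceeds $176,900 by $37,750, which is 31 full-or-partial $1,250 increments; reduction = 31 × $45 = $1,395, leaving $630.
Henrik ($211,400): Earned Income Credit: income exceeds $176,900 by $34,500, which is 28 full-or-partial $1,250 increments; reduction = 28 × $45 = $1,260, leaving $765.
Difference: |$630 − $765| = $135.

$135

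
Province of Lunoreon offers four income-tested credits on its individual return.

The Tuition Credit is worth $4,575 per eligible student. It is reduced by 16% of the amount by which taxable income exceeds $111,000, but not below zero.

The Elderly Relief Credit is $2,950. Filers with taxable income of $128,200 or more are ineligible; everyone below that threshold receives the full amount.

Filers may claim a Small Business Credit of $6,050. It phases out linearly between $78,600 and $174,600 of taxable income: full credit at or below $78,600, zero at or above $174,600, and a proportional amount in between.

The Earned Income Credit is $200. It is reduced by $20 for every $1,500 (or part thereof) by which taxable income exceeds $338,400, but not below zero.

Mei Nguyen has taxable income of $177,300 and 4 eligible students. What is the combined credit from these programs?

Tuition Credit: base = 4 × $4,575 = $18,300. 16% of the $66,300 excess over $111,000 is $10,608; credit = $18,300 − $10,608 = $7,692.
Elderly Relief Credit: $177,300 meets or exceeds the $128,200 cutoff, so the credit is $0.
Small Business Credit: $177,300 is at or above $174,600, so the credit is $0.
Earned Income Credit: $177,300 is at or below the $338,400 threshold, so the full $200 applies.
Total: $7,692 + $0 + $0 + $200 = $7,892.

$7,892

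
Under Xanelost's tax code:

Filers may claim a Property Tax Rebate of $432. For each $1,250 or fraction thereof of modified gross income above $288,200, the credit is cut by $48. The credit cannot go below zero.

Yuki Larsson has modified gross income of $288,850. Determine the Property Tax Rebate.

Property Tax Rebate: income exceeds $288,200 by $650, which is 1 full-or-partial $1,250 increment; reduction = 1 × $48 = $48, leaving $384.

$384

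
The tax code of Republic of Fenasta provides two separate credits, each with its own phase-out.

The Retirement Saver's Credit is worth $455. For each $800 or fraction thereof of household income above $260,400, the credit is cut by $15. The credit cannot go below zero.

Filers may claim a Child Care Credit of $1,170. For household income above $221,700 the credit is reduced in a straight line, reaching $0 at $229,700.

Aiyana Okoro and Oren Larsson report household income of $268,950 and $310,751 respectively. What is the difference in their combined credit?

Aiyana ($268,950): Retirement Saver's Credit: income exceeds $260,400 by $8,550, which is 11 full-or-partial $800 increments; reduction = 11 × $15 = $165, leaving $290. Child Care Credit: $268,950 is at or above $229,700, so the credit is $0. total $290 + $0 = $290
Oren ($310,751): Retirement Saver's Credit: income exceeds $260,400 by $50,351 → 63 increments × $15 = $945 ≥ base, so the credit is $0. Child Care Credit: $310,751 is at or above $229,700, so the credit is $0. total $0 + $0 = $0
Difference: |$290 − $0| = $290.

$290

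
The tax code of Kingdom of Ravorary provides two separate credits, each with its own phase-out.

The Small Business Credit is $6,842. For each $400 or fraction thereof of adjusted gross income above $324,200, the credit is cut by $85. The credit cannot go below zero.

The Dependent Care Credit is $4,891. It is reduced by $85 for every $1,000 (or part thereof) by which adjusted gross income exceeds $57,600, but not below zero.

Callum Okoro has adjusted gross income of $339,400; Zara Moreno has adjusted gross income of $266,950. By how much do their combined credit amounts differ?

$3,230

Callum ($339,400): Small Business Credit: income exceeds $324,200 by $15,200, which is 38 full-or-partial $400 increments; reduction = 38 × $85 = $3,230, leaving $3,612. Dependent Care Credit: income exceeds $57,600 by $281,800 → 282 increments × $85 = $23,970 ≥ base, so the credit is $0. total $3,612 + $0 = $3,612
Zara ($266,950): Small Business Credit: $266,950 is at or below the $324,200 threshold, so the full $6,842 applies. Dependent Care Credit: income exceeds $57,600 by $209,350 → 210 increments × $85 = $17,850 ≥ base, so the credit is $0. total $6,842 + $0 = $6,842
Difference: |$3,612 − $6,842| = $3,230.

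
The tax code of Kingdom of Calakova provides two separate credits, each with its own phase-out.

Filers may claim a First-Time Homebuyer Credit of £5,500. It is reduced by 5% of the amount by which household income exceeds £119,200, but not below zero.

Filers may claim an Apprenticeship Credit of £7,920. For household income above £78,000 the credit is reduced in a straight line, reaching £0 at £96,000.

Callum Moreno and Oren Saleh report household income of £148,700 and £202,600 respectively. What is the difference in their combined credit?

£2,695

Callum (£148,700): First-Time Homebuyer Credit: 5% of the £29,500 excess over £119,200 is £1,475; credit = £5,500 − £1,475 = £4,025. Apprenticeship Credit: £148,700 is at or above £96,000, so the credit is £0. total £4,025 + £0 = £4,025
Oren (£202,600): First-Time Homebuyer Credit: 5% of the £83,400 excess over £119,200 is £4,170; credit = £5,500 − £4,170 = £1,330. Apprenticeship Credit: £202,600 is at or above £96,000, so the credit is £0. total £1,330 + £0 = £1,330
Difference: |£4,025 − £1,330| = £2,695.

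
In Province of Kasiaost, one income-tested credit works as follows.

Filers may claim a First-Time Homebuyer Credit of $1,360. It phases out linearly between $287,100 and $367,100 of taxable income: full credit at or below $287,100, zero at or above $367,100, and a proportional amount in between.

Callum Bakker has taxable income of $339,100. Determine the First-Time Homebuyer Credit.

First-Time Homebuyer Credit: $339,100 is $52,000 into a $80,000 phase-out range, leaving 28,000/80,000 of the credit: $1,360 × 28,000/80,000 = $476.

$476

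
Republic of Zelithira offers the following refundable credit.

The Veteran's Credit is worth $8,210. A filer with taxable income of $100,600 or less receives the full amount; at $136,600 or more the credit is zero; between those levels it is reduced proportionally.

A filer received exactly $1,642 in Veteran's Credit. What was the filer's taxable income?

$129,400

$1,642 is 1,642/8,210 of the full $8,210, so 6,568/8,210 of the $36,000 range has been used: income = $100,600 + $36,000 × 6,568/8,210 = $129,400.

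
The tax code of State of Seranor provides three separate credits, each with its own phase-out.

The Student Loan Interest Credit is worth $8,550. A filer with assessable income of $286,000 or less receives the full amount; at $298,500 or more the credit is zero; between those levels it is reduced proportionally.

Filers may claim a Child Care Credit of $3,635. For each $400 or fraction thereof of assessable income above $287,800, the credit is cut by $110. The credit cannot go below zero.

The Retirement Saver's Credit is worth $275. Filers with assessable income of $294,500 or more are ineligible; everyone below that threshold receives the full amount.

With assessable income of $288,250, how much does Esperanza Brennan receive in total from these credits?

Student Loan Interest Credit: $288,250 is $2,250 into a $12,500 phase-out range, leaving 10,250/12,500 of the credit: $8,550 × 10,250/12,500 = $7,011.
Child Care Credit: income exceeds $287,800 by $450, which is 2 full-or-partial $400 increments; reduction = 2 × $110 = $220, leaving $3,415.
Retirement Saver's Credit: $288,250 is below the $294,500 cutoff, so the full $275 applies.
Total: $7,011 + $3,415 + $275 = $10,701.

$10,701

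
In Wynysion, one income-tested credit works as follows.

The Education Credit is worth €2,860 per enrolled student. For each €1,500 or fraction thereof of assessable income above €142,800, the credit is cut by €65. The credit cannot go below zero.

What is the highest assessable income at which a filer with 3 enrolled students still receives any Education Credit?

Full credit = 3 × €2,860 = €8,580.
After 131 increments the reduction is 131 × €65 = €8,515, leaving €65; one more increment wipes it out. Increment 131 ends at excess 131 × €1,500 = €196,500, so the highest qualifying income is €142,800 + €196,500 = €339,300.

€339,300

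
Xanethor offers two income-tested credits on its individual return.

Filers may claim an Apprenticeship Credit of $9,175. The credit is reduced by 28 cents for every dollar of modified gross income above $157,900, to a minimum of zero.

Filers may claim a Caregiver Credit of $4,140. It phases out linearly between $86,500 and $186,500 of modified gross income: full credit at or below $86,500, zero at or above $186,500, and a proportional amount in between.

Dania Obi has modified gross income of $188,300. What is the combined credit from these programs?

Apprenticeship Credit: 28% of the $30,400 excess over $157,900 is $8,512; credit = $9,175 − $8,512 = $663.
Caregiver Credit: $188,300 is at or above $186,500, so the credit is $0.
Total: $663 + $0 = $663.

$663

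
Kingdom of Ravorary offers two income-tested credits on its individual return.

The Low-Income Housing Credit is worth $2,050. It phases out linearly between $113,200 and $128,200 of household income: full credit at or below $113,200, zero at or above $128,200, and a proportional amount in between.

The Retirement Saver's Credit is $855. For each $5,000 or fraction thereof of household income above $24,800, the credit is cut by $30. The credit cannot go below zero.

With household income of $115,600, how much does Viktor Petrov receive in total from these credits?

Low-Income Housing Credit: $115,600 is $2,400 into a $15,000 phase-out range, leaving 12,600/15,000 of the credit: $2,050 × 12,600/15,000 = $1,722.
Retirement Saver's Credit: income exceeds $24,800 by $90,800, which is 19 full-or-partial $5,000 increments; reduction = 19 × $30 = $570, leaving $285.
Total: $1,722 + $285 = $2,007.

$2,007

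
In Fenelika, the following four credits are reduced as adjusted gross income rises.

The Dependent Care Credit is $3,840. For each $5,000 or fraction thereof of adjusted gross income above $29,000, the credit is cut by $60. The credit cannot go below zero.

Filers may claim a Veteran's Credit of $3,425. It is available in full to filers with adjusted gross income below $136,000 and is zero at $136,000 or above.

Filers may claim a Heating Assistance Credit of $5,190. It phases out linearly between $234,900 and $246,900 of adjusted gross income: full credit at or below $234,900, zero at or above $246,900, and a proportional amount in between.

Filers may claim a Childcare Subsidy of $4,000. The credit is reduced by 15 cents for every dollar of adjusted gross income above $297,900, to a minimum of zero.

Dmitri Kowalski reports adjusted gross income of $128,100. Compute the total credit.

Dependent Care Credit: income exceeds $29,000 by $99,100, which is 20 full-or-partial $5,000 increments; reduction = 20 × $60 = $1,200, leaving $2,640.
Veteran's Credit: $128,100 is below the $136,000 cutoff, so the full $3,425 applies.
Heating Assistance Credit: $128,100 is at or below the $234,900 threshold, so the full $5,190 applies.
Childcare Subsidy: $128,100 is at or below the $297,900 threshold, so the full $4,000 applies.
Total: $2,640 + $3,425 + $5,190 + $4,000 = $15,255.

$15,255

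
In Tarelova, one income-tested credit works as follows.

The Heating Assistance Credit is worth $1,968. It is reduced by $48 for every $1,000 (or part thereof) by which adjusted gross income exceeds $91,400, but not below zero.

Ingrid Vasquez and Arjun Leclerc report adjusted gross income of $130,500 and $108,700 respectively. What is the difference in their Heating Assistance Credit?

$1,056

Ingrid ($130,500): Heating Assistance Credit: income exceeds $91,400 by $39,100, which is 40 full-or-partial $1,000 increments; reduction = 40 × $48 = $1,920, leaving $48.
Arjun ($108,700): Heating Assistance Credit: income exceeds $91,400 by $17,300, which is 18 full-or-partial $1,000 increments; reduction = 18 × $48 = $864, leaving $1,104.
Difference: |$48 − $1,104| = $1,056.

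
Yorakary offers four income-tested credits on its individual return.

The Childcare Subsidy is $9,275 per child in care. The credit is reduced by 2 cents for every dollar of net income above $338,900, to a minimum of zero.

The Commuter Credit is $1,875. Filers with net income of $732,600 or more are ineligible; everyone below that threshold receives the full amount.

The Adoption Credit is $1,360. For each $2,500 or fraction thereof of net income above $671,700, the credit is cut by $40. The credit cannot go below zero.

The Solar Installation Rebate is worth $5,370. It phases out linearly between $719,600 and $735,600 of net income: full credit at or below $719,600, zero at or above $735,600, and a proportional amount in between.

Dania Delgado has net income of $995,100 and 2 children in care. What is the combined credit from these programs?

Childcare Subsidy: base = 2 × $9,275 = $18,550. 2% of the $656,200 excess over $338,900 is $13,124; credit = $18,550 − $13,124 = $5,426.
Commuter Credit: $995,100 meets or exceeds the $732,600 cutoff, so the credit is $0.
Adoption Credit: income exceeds $671,700 by $323,400 → 130 increments × $40 = $5,200 ≥ base, so the credit is $0.
Solar Installation Rebate: $995,100 is at or above $735,600, so the credit is $0.
Total: $5,426 + $0 + $0 + $0 = $5,426.

$5,426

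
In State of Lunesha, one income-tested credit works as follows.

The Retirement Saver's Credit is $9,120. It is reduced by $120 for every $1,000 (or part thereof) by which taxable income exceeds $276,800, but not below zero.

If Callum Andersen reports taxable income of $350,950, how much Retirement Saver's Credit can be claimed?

$120

Retirement Saver's Credit: income exceeds $276,800 by $74,150, which is 75 full-or-partial $1,000 increments; reduction = 75 × $120 = $9,000, leaving $120.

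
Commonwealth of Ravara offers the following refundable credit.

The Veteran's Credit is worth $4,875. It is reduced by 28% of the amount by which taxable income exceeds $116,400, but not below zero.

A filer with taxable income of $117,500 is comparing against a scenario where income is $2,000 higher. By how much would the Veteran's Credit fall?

At $117,500 — 28% of the $1,100 excess over $116,400 is $308; credit = $4,875 − $308 = $4,567.
At $119,500 — 28% of the $3,100 excess over $116,400 is $868; credit = $4,875 − $868 = $4,007.
Lost: $4,567 − $4,007 = $560.

$560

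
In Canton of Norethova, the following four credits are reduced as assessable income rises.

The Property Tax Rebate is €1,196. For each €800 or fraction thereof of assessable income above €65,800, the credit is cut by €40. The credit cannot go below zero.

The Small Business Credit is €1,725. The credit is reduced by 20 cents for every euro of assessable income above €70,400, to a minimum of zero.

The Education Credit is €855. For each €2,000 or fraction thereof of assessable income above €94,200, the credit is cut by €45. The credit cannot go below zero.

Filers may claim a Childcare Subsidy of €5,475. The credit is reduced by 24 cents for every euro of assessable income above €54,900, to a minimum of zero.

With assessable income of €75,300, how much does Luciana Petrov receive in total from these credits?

€2,895

Property Tax Rebate: income exceeds €65,800 by €9,500, which is 12 full-or-partial €800 increments; reduction = 12 × €40 = €480, leaving €716.
Small Business Credit: 20% of the €4,900 excess over €70,400 is €980; credit = €1,725 − €980 = €745.
Education Credit: €75,300 is at or below the €94,200 threshold, so the full €855 applies.
Childcare Subsidy: 24% of the €20,400 excess over €54,900 is €4,896; credit = €5,475 − €4,896 = €579.
Total: €716 + €745 + €855 + €579 = €2,895.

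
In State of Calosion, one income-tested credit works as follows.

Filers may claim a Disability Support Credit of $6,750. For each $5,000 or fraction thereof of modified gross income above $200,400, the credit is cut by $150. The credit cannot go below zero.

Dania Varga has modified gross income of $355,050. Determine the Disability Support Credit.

$2,100

Disability Support Credit: income exceeds $200,400 by $154,650, which is 31 full-or-partial $5,000 increments; reduction = 31 × $150 = $4,650, leaving $2,100.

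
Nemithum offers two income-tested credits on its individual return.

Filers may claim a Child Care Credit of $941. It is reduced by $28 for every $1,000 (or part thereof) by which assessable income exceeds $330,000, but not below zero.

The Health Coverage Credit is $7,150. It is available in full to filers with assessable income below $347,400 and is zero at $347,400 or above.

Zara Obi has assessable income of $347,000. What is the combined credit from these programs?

$7,615

Child Care Credit: income exceeds $330,000 by $17,000, which is 17 full-or-partial $1,000 increments; reduction = 17 × $28 = $476, leaving $465.
Health Coverage Credit: $347,000 is below the $347,400 cutoff, so the full $7,150 applies.
Total: $465 + $7,150 = $7,615.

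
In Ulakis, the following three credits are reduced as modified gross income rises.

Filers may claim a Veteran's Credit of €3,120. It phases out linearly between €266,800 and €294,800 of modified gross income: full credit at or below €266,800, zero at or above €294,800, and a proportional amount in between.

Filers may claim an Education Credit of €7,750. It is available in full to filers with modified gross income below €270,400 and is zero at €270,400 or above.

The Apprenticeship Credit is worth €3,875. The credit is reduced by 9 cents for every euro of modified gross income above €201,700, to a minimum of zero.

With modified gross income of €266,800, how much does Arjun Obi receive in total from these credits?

Veteran's Credit: €266,800 is at or below the €266,800 threshold, so the full €3,120 applies.
Education Credit: €266,800 is below the €270,400 cutoff, so the full €7,750 applies.
Apprenticeship Credit: 9% of the €65,100 excess over €201,700 is €5,859 ≥ base, so the credit is €0.
Total: €3,120 + €7,750 + €0 = €10,870.

€10,870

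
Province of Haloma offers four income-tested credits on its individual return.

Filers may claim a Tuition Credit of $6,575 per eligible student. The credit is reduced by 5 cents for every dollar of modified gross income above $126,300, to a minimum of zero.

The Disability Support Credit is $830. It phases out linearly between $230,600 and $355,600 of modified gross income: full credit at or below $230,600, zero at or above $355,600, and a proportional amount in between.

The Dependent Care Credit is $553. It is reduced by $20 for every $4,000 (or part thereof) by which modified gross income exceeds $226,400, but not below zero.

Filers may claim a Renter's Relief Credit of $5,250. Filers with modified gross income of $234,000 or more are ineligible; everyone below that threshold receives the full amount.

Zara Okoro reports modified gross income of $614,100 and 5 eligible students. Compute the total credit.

$8,485

Tuition Credit: base = 5 × $6,575 = $32,875. 5% of the $487,800 excess over $126,300 is $24,390; credit = $32,875 − $24,390 = $8,485.
Disability Support Credit: $614,100 is at or above $355,600, so the credit is $0.
Dependent Care Credit: income exceeds $226,400 by $387,700 → 97 increments × $20 = $1,940 ≥ base, so the credit is $0.
Renter's Relief Credit: $614,100 meets or exceeds the $234,000 cutoff, so the credit is $0.
Total: $8,485 + $0 + $0 + $0 = $8,485.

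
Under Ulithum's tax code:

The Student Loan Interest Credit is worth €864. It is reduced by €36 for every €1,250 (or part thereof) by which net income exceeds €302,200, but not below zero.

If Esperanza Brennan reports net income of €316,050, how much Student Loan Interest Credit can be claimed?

€432

Student Loan Interest Credit: income exceeds €302,200 by €13,850, which is 12 full-or-partial €1,250 increments; reduction = 12 × €36 = €432, leaving €432.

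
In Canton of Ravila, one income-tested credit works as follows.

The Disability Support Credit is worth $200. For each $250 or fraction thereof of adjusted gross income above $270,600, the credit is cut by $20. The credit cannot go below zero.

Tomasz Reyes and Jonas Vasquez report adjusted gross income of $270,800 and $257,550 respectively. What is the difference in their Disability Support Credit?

$20

Tomasz ($270,800): Disability Support Credit: income exceeds $270,600 by $200, which is 1 full-or-partial $250 increment; reduction = 1 × $20 = $20, leaving $180.
Jonas ($257,550): Disability Support Credit: $257,550 is at or below the $270,600 threshold, so the full $200 applies.
Difference: |$180 − $200| = $20.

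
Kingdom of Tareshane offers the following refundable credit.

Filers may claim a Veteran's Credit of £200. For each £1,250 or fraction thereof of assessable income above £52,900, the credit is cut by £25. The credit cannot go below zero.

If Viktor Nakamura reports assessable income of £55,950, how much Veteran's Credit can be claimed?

£125

Veteran's Credit: income exceeds £52,900 by £3,050, which is 3 full-or-partial £1,250 increments; reduction = 3 × £25 = £75, leaving £125.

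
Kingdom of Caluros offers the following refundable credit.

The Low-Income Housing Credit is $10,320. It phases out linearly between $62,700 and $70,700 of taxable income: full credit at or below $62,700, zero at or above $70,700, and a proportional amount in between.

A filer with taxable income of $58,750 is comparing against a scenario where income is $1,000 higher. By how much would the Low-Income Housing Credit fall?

At $58,750 — $58,750 is at or below the $62,700 threshold, so the full $10,320 applies.
At $59,750 — $59,750 is at or below the $62,700 threshold, so the full $10,320 applies.
Lost: $10,320 − $10,320 = $0.

$0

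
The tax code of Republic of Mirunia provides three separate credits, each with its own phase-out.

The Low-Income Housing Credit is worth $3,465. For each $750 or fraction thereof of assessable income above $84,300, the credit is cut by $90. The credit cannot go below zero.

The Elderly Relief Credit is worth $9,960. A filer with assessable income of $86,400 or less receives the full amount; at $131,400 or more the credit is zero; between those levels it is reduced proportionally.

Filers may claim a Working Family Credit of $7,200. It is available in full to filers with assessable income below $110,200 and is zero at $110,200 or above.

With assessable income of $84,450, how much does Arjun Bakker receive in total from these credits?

$20,535

Low-Income Housing Credit: income exceeds $84,300 by $150, which is 1 full-or-partial $750 increment; reduction = 1 × $90 = $90, leaving $3,375.
Elderly Relief Credit: $84,450 is at or below the $86,400 threshold, so the full $9,960 applies.
Working Family Credit: $84,450 is below the $110,200 cutoff, so the full $7,200 applies.
Total: $3,375 + $9,960 + $7,200 = $20,535.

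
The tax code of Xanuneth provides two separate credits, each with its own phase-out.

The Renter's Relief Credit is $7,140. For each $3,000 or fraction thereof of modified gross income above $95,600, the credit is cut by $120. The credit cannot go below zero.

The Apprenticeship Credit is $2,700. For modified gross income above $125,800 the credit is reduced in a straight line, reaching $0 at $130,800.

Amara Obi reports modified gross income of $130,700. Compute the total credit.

Renter's Relief Credit: income exceeds $95,600 by $35,100, which is 12 full-or-partial $3,000 increments; reduction = 12 × $120 = $1,440, leaving $5,700.
Apprenticeship Credit: $130,700 is $4,900 into a $5,000 phase-out range, leaving 100/5,000 of the credit: $2,700 × 100/5,000 = $54.
Total: $5,700 + $54 = $5,754.

$5,754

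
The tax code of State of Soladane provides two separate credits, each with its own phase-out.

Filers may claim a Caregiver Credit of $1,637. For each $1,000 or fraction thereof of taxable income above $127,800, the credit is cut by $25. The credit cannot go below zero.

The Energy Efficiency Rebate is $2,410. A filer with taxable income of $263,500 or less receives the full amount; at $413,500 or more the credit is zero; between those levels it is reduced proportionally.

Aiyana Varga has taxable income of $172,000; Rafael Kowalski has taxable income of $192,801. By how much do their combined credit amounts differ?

$512

Aiyana ($172,000): Caregiver Credit: income exceeds $127,800 by $44,200, which is 45 full-or-partial $1,000 increments; reduction = 45 × $25 = $1,125, leaving $512. Energy Efficiency Rebate: $172,000 is at or below the $263,500 threshold, so the full $2,410 applies. total $512 + $2,410 = $2,922
Rafael ($192,801): Caregiver Credit: income exceeds $127,800 by $65,001 → 66 increments × $25 = $1,650 ≥ base, so the credit is $0. Energy Efficiency Rebate: $192,801 is at or below the $263,500 threshold, so the full $2,410 applies. total $0 + $2,410 = $2,410
Difference: |$2,922 − $2,410| = $512.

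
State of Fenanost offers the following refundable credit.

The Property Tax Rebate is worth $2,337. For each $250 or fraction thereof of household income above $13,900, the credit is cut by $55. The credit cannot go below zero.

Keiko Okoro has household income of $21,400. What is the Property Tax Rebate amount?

Property Tax Rebate: income exceeds $13,900 by $7,500, which is 30 full-or-partial $250 increments; reduction = 30 × $55 = $1,650, leaving $687.

$687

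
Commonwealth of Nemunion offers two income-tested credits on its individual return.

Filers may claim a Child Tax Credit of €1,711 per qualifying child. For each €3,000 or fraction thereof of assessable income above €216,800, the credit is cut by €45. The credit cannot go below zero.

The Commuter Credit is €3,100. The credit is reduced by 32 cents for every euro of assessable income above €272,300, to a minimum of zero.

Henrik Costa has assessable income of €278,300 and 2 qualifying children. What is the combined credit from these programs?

€3,657

Child Tax Credit: base = 2 × €1,711 = €3,422. income exceeds €216,800 by €61,500, which is 21 full-or-partial €3,000 increments; reduction = 21 × €45 = €945, leaving €2,477.
Commuter Credit: 32% of the €6,000 excess over €272,300 is €1,920; credit = €3,100 − €1,920 = €1,180.
Total: €2,477 + €1,180 = €3,657.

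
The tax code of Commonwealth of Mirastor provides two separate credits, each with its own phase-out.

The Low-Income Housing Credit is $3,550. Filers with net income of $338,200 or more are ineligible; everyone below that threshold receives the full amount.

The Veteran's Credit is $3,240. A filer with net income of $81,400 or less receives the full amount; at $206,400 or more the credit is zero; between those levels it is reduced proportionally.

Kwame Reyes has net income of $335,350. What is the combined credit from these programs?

Low-Income Housing Credit: $335,350 is below the $338,200 cutoff, so the full $3,550 applies.
Veteran's Credit: $335,350 is at or above $206,400, so the credit is $0.
Total: $3,550 + $0 = $3,550.

$3,550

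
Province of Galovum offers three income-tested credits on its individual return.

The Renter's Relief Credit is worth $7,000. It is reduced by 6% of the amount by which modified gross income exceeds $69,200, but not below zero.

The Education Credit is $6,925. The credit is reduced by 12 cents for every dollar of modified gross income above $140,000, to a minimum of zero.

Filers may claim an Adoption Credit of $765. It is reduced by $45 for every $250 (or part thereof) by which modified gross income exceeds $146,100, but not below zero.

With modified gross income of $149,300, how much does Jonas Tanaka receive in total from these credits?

$8,183

Renter's Relief Credit: 6% of the $80,100 excess over $69,200 is $4,806; credit = $7,000 − $4,806 = $2,194.
Education Credit: 12% of the $9,300 excess over $140,000 is $1,116; credit = $6,925 − $1,116 = $5,809.
Adoption Credit: income exceeds $146,100 by $3,200, which is 13 full-or-partial $250 increments; reduction = 13 × $45 = $585, leaving $180.
Total: $2,194 + $5,809 + $180 = $8,183.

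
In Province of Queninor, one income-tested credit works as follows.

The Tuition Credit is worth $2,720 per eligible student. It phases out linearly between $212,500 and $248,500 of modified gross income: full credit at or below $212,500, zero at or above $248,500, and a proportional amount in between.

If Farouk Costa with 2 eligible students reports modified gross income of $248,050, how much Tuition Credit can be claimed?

Tuition Credit: base = 2 × $2,720 = $5,440. $248,050 is $35,550 into a $36,000 phase-out range, leaving 450/36,000 of the credit: $5,440 × 450/36,000 = $68.

$68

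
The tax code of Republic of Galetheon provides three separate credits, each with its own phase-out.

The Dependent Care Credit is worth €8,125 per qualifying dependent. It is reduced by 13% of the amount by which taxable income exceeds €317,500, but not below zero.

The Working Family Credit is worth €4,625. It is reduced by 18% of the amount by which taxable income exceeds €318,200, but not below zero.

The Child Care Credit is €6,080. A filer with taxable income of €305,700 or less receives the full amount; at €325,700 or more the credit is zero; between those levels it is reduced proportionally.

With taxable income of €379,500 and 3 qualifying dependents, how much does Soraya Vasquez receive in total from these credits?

€16,315

Dependent Care Credit: base = 3 × €8,125 = €24,375. 13% of the €62,000 excess over €317,500 is €8,060; credit = €24,375 − €8,060 = €16,315.
Working Family Credit: 18% of the €61,300 excess over €318,200 is €11,034 ≥ base, so the credit is €0.
Child Care Credit: €379,500 is at or above €325,700, so the credit is €0.
Total: €16,315 + €0 + €0 = €16,315.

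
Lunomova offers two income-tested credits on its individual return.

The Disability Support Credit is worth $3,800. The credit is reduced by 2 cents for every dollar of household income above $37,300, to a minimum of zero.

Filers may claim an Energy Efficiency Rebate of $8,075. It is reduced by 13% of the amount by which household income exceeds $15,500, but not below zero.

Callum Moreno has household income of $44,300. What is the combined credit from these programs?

Disability Support Credit: 2% of the $7,000 excess over $37,300 is $140; credit = $3,800 − $140 = $3,660.
Energy Efficiency Rebate: 13% of the $28,800 excess over $15,500 is $3,744; credit = $8,075 − $3,744 = $4,331.
Total: $3,660 + $4,331 = $7,991.

$7,991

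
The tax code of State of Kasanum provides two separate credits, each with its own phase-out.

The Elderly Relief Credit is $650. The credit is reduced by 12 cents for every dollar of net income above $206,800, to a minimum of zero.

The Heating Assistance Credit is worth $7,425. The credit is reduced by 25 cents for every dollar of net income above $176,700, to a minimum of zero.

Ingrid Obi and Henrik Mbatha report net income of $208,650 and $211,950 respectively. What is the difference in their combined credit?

$396

Ingrid ($208,650): Elderly Relief Credit: 12% of the $1,850 excess over $206,800 is $222; credit = $650 − $222 = $428. Heating Assistance Credit: 25% of the $31,950 excess over $176,700 is $7,987.50 ≥ base, so the credit is $0. total $428 + $0 = $428
Henrik ($211,950): Elderly Relief Credit: 12% of the $5,150 excess over $206,800 is $618; credit = $650 − $618 = $32. Heating Assistance Credit: 25% of the $35,250 excess over $176,700 is $8,812.50 ≥ base, so the credit is $0. total $32 + $0 = $32
Difference: |$428 − $32| = $396.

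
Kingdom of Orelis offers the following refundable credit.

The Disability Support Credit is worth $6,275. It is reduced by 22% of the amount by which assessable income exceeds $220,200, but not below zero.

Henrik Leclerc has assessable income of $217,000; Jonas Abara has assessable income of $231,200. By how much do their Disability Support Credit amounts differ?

$2,420

Henrik ($217,000): Disability Support Credit: $217,000 is at or below the $220,200 threshold, so the full $6,275 applies.
Jonas ($231,200): Disability Support Credit: 22% of the $11,000 excess over $220,200 is $2,420; credit = $6,275 − $2,420 = $3,855.
Difference: |$6,275 − $3,855| = $2,420.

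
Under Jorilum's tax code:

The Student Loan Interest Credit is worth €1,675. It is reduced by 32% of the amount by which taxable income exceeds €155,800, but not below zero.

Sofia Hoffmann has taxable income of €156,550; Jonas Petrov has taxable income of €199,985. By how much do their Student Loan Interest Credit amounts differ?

€1,435

Sofia (€156,550): Student Loan Interest Credit: 32% of the €750 excess over €155,800 is €240; credit = €1,675 − €240 = €1,435.
Jonas (€199,985): Student Loan Interest Credit: 32% of the €44,185 excess over €155,800 is €14,139.20 ≥ base, so the credit is €0.
Difference: |€1,435 − €0| = €1,435.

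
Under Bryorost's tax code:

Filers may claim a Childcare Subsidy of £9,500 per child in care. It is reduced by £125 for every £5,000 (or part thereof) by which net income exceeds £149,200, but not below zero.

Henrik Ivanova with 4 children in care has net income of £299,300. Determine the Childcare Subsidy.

Childcare Subsidy: base = 4 × £9,500 = £38,000. income exceeds £149,200 by £150,100, which is 31 full-or-partial £5,000 increments; reduction = 31 × £125 = £3,875, leaving £34,125.

£34,125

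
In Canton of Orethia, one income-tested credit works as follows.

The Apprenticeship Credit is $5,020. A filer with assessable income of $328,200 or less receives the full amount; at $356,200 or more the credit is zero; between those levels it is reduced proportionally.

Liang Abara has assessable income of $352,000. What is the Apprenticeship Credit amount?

$753

Apprenticeship Credit: $352,000 is $23,800 into a $28,000 phase-out range, leaving 4,200/28,000 of the credit: $5,020 × 4,200/28,000 = $753.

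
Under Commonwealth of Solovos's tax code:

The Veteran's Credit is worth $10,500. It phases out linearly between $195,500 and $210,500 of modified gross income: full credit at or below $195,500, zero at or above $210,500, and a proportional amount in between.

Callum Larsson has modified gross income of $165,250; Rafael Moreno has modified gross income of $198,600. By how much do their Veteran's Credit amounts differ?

Callum ($165,250): Veteran's Credit: $165,250 is at or below the $195,500 threshold, so the full $10,500 applies.
Rafael ($198,600): Veteran's Credit: $198,600 is $3,100 into a $15,000 phase-out range, leaving 11,900/15,000 of the credit: $10,500 × 11,900/15,000 = $8,330.
Difference: |$10,500 − $8,330| = $2,170.

$2,170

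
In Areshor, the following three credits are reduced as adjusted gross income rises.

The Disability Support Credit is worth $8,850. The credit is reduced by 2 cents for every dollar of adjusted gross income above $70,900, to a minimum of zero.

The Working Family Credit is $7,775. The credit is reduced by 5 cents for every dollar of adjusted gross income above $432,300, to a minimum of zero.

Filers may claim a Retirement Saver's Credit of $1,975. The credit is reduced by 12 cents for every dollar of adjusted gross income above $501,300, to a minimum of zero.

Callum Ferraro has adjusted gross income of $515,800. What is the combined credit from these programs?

Disability Support Credit: 2% of the $444,900 excess over $70,900 is $8,898 ≥ base, so the credit is $0.
Working Family Credit: 5% of the $83,500 excess over $432,300 is $4,175; credit = $7,775 − $4,175 = $3,600.
Retirement Saver's Credit: 12% of the $14,500 excess over $501,300 is $1,740; credit = $1,975 − $1,740 = $235.
Total: $0 + $3,600 + $235 = $3,835.

$3,835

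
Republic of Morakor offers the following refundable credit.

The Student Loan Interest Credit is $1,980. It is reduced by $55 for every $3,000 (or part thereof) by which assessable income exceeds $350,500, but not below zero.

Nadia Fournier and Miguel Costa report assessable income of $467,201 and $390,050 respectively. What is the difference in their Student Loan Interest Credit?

Nadia ($467,201): Student Loan Interest Credit: income exceeds $350,500 by $116,701 → 39 increments × $55 = $2,145 ≥ base, so the credit is $0.
Miguel ($390,050): Student Loan Interest Credit: income exceeds $350,500 by $39,550, which is 14 full-or-partial $3,000 increments; reduction = 14 × $55 = $770, leaving $1,210.
Difference: |$0 − $1,210| = $1,210.

$1,210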